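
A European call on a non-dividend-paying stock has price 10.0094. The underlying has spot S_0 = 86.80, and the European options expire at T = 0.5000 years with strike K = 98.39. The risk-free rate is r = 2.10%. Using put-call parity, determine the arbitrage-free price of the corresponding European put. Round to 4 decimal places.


Answer: Put price = 20.5717

Derivation:
Put-call parity: C - P = S_0 * exp(-qT) - K * exp(-rT).
S_0 * exp(-qT) = 86.8000 * 1.00000000 = 86.80000000
K * exp(-rT) = 98.3900 * 0.98955493 = 97.36230982
P = C - S*exp(-qT) + K*exp(-rT)
P = 10.0094 - 86.80000000 + 97.36230982 = 20.5717


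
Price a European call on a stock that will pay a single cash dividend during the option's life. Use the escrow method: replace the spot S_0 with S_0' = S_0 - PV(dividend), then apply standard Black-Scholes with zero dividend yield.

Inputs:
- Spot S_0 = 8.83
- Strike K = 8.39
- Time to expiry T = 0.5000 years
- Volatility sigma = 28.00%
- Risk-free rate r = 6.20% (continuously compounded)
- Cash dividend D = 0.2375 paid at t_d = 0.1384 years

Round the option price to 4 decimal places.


Answer: Price = 0.9152

Derivation:
PV(D) = D * exp(-r * t_d) = 0.2375 * 0.99145591 = 0.23547078
S_0' = S_0 - PV(D) = 8.8300 - 0.23547078 = 8.59452922
d1 = (ln(S_0'/K) + (r + sigma^2/2)*T) / (sigma*sqrt(T)) = 0.37721795
d2 = d1 - sigma*sqrt(T) = 0.17922805
exp(-rT) = 0.96947557
N(d1) = 0.64699418; N(d2) = 0.57112068
C = S_0' * N(d1) - K * exp(-rT) * N(d2) = 8.59452922 * 0.64699418 - 8.3900 * 0.96947557 * 0.57112068 = 0.9152


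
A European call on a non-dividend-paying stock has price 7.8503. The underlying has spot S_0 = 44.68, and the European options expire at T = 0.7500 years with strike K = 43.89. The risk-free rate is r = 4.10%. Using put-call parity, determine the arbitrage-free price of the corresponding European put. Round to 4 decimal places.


Answer: Put price = 5.7312

Derivation:
Put-call parity: C - P = S_0 * exp(-qT) - K * exp(-rT).
S_0 * exp(-qT) = 44.6800 * 1.00000000 = 44.68000000
K * exp(-rT) = 43.8900 * 0.96971797 = 42.56092180
P = C - S*exp(-qT) + K*exp(-rT)
P = 7.8503 - 44.68000000 + 42.56092180 = 5.7312


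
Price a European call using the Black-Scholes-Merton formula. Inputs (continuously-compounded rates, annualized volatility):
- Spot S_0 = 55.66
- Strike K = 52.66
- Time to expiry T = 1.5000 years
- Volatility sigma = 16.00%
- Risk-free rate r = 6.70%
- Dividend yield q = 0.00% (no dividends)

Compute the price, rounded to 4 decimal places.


d1 = (ln(S/K) + (r - q + 0.5*sigma^2) * T) / (sigma * sqrt(T)) = 0.89358203
d2 = d1 - sigma * sqrt(T) = 0.69762285
exp(-rT) = 0.90438511; exp(-qT) = 1.00000000
C = S_0 * exp(-qT) * N(d1) - K * exp(-rT) * N(d2)
N(d1) = 0.81422722; N(d2) = 0.75729346
C = 55.6600 * 1.00000000 * 0.81422722 - 52.6600 * 0.90438511 * 0.75729346 = 9.2538

Answer: Price = 9.2538


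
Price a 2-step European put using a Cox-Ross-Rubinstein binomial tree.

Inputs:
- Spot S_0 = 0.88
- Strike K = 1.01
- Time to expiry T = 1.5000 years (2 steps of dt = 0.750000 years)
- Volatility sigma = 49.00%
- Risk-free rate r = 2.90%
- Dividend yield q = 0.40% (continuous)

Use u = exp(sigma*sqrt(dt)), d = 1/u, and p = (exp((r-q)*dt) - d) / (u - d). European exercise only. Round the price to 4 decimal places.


Answer: Price = V(0,0) = 0.2666

Derivation:
dt = T/N = 0.750000
u = exp(sigma*sqrt(dt)) = 1.528600; d = 1/u = 0.654193
p = (exp((r-q)*dt) - d) / (u - d) = 0.417121
Discount per step: exp(-r*dt) = 0.978485
Stock lattice S(k, i) with i counting down-moves:
  k=0: S(0,0) = 0.8800
  k=1: S(1,0) = 1.3452; S(1,1) = 0.5757
  k=2: S(2,0) = 2.0562; S(2,1) = 0.8800; S(2,2) = 0.3766
Terminal payoffs V(N, i) = max(K - S_T, 0):
  V(2,0) = 0.000000; V(2,1) = 0.130000; V(2,2) = 0.633387
Backward induction: V(k, i) = exp(-r*dt) * [p * V(k+1, i) + (1-p) * V(k+1, i+1)].
  V(1,0) = exp(-r*dt) * [p*0.000000 + (1-p)*0.130000] = 0.074144
  V(1,1) = exp(-r*dt) * [p*0.130000 + (1-p)*0.633387] = 0.414304
  V(0,0) = exp(-r*dt) * [p*0.074144 + (1-p)*0.414304] = 0.266555


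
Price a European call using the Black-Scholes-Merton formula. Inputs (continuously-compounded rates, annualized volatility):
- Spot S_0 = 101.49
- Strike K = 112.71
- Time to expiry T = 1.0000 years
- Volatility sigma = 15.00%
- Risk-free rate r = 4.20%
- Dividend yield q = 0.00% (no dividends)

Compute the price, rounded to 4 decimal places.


Answer: Price = 3.5132

Derivation:
d1 = (ln(S/K) + (r - q + 0.5*sigma^2) * T) / (sigma * sqrt(T)) = -0.34405251
d2 = d1 - sigma * sqrt(T) = -0.49405251
exp(-rT) = 0.95886978; exp(-qT) = 1.00000000
C = S_0 * exp(-qT) * N(d1) - K * exp(-rT) * N(d2)
N(d1) = 0.36540340; N(d2) = 0.31063455
C = 101.4900 * 1.00000000 * 0.36540340 - 112.7100 * 0.95886978 * 0.31063455 = 3.5132


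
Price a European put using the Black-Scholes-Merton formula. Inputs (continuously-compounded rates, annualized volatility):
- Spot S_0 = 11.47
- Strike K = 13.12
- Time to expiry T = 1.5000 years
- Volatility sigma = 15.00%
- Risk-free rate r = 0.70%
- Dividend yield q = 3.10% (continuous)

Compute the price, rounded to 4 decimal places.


Answer: Price = 2.2426

Derivation:
d1 = (ln(S/K) + (r - q + 0.5*sigma^2) * T) / (sigma * sqrt(T)) = -0.83569978
d2 = d1 - sigma * sqrt(T) = -1.01941151
exp(-rT) = 0.98955493; exp(-qT) = 0.95456456
P = K * exp(-rT) * N(-d2) - S_0 * exp(-qT) * N(-d1)
N(-d1) = 0.79833809; N(-d2) = 0.84599618
P = 13.1200 * 0.98955493 * 0.84599618 - 11.4700 * 0.95456456 * 0.79833809 = 2.2426


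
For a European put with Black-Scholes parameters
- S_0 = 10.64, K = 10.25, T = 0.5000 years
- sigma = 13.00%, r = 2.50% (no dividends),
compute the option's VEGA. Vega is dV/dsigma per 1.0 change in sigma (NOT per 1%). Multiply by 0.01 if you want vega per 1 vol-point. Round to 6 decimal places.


d1 = 0.5881798877; d2 = 0.4962560061
phi(d1) = 0.3355728111; exp(-qT) = 1.0000000000; exp(-rT) = 0.9875778005
Vega = S * exp(-qT) * phi(d1) * sqrt(T) = 10.6400 * 1.0000000000 * 0.3355728111 * 0.7071067812 = 2.524721

Answer: Vega = 2.524721


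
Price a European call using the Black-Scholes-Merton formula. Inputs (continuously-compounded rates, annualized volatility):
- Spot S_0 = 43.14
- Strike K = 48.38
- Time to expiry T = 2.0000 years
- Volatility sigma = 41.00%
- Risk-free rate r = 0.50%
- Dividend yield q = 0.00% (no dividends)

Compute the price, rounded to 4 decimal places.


d1 = (ln(S/K) + (r - q + 0.5*sigma^2) * T) / (sigma * sqrt(T)) = 0.10945347
d2 = d1 - sigma * sqrt(T) = -0.47037410
exp(-rT) = 0.99004983; exp(-qT) = 1.00000000
C = S_0 * exp(-qT) * N(d1) - K * exp(-rT) * N(d2)
N(d1) = 0.54357859; N(d2) = 0.31904388
C = 43.1400 * 1.00000000 * 0.54357859 - 48.3800 * 0.99004983 * 0.31904388 = 8.1682

Answer: Price = 8.1682


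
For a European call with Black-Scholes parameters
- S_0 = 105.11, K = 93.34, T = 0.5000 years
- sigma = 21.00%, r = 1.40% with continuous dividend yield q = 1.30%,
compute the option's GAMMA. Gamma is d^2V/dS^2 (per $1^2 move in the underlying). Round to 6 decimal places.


d1 = 0.8773759412; d2 = 0.7288835172
phi(d1) = 0.2714892312; exp(-qT) = 0.9935210793; exp(-rT) = 0.9930244429
Gamma = exp(-qT) * phi(d1) / (S * sigma * sqrt(T)) = 0.9935210793 * 0.2714892312 / (105.1100 * 0.2100 * 0.7071067812) = 0.017281

Answer: Gamma = 0.017281


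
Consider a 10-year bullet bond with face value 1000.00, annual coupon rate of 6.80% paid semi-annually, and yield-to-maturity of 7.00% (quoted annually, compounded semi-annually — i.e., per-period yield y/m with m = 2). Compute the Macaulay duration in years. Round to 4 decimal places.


Coupon per period c = face * coupon_rate / m = 34.000000
Periods per year m = 2; per-period yield y/m = 0.035000
Number of cashflows N = 20
Cashflows (t years, CF_t, discount factor 1/(1+y/m)^(m*t), PV):
  t = 0.5000: CF_t = 34.000000, DF = 0.966184, PV = 32.850242
  t = 1.0000: CF_t = 34.000000, DF = 0.933511, PV = 31.739364
  t = 1.5000: CF_t = 34.000000, DF = 0.901943, PV = 30.666052
  t = 2.0000: CF_t = 34.000000, DF = 0.871442, PV = 29.629036
  t = 2.5000: CF_t = 34.000000, DF = 0.841973, PV = 28.627088
  t = 3.0000: CF_t = 34.000000, DF = 0.813501, PV = 27.659022
  t = 3.5000: CF_t = 34.000000, DF = 0.785991, PV = 26.723693
  t = 4.0000: CF_t = 34.000000, DF = 0.759412, PV = 25.819993
  t = 4.5000: CF_t = 34.000000, DF = 0.733731, PV = 24.946853
  t = 5.0000: CF_t = 34.000000, DF = 0.708919, PV = 24.103240
  t = 5.5000: CF_t = 34.000000, DF = 0.684946, PV = 23.288154
  t = 6.0000: CF_t = 34.000000, DF = 0.661783, PV = 22.500632
  t = 6.5000: CF_t = 34.000000, DF = 0.639404, PV = 21.739741
  t = 7.0000: CF_t = 34.000000, DF = 0.617782, PV = 21.004581
  t = 7.5000: CF_t = 34.000000, DF = 0.596891, PV = 20.294281
  t = 8.0000: CF_t = 34.000000, DF = 0.576706, PV = 19.608001
  t = 8.5000: CF_t = 34.000000, DF = 0.557204, PV = 18.944929
  t = 9.0000: CF_t = 34.000000, DF = 0.538361, PV = 18.304279
  t = 9.5000: CF_t = 34.000000, DF = 0.520156, PV = 17.685293
  t = 10.0000: CF_t = 1034.000000, DF = 0.502566, PV = 519.653125
Price P = sum_t PV_t = 985.787597
Macaulay numerator sum_t t * PV_t:
  t * PV_t at t = 0.5000: 16.425121
  t * PV_t at t = 1.0000: 31.739364
  t * PV_t at t = 1.5000: 45.999078
  t * PV_t at t = 2.0000: 59.258071
  t * PV_t at t = 2.5000: 71.567719
  t * PV_t at t = 3.0000: 82.977066
  t * PV_t at t = 3.5000: 93.532924
  t * PV_t at t = 4.0000: 103.279972
  t * PV_t at t = 4.5000: 112.260839
  t * PV_t at t = 5.0000: 120.516198
  t * PV_t at t = 5.5000: 128.084848
  t * PV_t at t = 6.0000: 135.003793
  t * PV_t at t = 6.5000: 141.308318
  t * PV_t at t = 7.0000: 147.032066
  t * PV_t at t = 7.5000: 152.207108
  t * PV_t at t = 8.0000: 156.864008
  t * PV_t at t = 8.5000: 161.031892
  t * PV_t at t = 9.0000: 164.738509
  t * PV_t at t = 9.5000: 168.010288
  t * PV_t at t = 10.0000: 5196.531245
Macaulay duration D = (sum_t t * PV_t) / P = 7288.368427 / 985.787597 = 7.393447

Answer: Macaulay duration = 7.3934 years


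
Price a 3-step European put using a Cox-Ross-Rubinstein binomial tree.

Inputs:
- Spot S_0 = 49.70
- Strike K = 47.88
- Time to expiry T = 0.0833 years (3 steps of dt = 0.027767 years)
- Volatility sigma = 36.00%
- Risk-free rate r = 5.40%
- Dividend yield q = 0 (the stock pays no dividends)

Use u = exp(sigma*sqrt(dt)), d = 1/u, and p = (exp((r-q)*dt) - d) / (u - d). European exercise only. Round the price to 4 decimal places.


Answer: Price = V(0,0) = 1.2069

Derivation:
dt = T/N = 0.027767
u = exp(sigma*sqrt(dt)) = 1.061824; d = 1/u = 0.941776
p = (exp((r-q)*dt) - d) / (u - d) = 0.497507
Discount per step: exp(-r*dt) = 0.998502
Stock lattice S(k, i) with i counting down-moves:
  k=0: S(0,0) = 49.7000
  k=1: S(1,0) = 52.7726; S(1,1) = 46.8063
  k=2: S(2,0) = 56.0352; S(2,1) = 49.7000; S(2,2) = 44.0810
  k=3: S(3,0) = 59.4996; S(3,1) = 52.7726; S(3,2) = 46.8063; S(3,3) = 41.5144
Terminal payoffs V(N, i) = max(K - S_T, 0):
  V(3,0) = 0.000000; V(3,1) = 0.000000; V(3,2) = 1.073741; V(3,3) = 6.365576
Backward induction: V(k, i) = exp(-r*dt) * [p * V(k+1, i) + (1-p) * V(k+1, i+1)].
  V(2,0) = exp(-r*dt) * [p*0.000000 + (1-p)*0.000000] = 0.000000
  V(2,1) = exp(-r*dt) * [p*0.000000 + (1-p)*1.073741] = 0.538739
  V(2,2) = exp(-r*dt) * [p*1.073741 + (1-p)*6.365576] = 3.727259
  V(1,0) = exp(-r*dt) * [p*0.000000 + (1-p)*0.538739] = 0.270307
  V(1,1) = exp(-r*dt) * [p*0.538739 + (1-p)*3.727259] = 2.137741
  V(0,0) = exp(-r*dt) * [p*0.270307 + (1-p)*2.137741] = 1.206869


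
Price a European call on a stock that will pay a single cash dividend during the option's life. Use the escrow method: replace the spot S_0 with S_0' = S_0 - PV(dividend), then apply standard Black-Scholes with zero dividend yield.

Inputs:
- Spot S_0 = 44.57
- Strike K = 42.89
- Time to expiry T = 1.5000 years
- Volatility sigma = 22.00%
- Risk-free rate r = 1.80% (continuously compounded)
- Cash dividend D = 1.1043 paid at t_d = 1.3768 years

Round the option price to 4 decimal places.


Answer: Price = 5.4925

Derivation:
PV(D) = D * exp(-r * t_d) = 1.1043 * 0.97552216 = 1.07726912
S_0' = S_0 - PV(D) = 44.5700 - 1.07726912 = 43.49273088
d1 = (ln(S_0'/K) + (r + sigma^2/2)*T) / (sigma*sqrt(T)) = 0.28672064
d2 = d1 - sigma*sqrt(T) = 0.01727677
exp(-rT) = 0.97336124
N(d1) = 0.61283688; N(d2) = 0.50689209
C = S_0' * N(d1) - K * exp(-rT) * N(d2) = 43.49273088 * 0.61283688 - 42.8900 * 0.97336124 * 0.50689209 = 5.4925


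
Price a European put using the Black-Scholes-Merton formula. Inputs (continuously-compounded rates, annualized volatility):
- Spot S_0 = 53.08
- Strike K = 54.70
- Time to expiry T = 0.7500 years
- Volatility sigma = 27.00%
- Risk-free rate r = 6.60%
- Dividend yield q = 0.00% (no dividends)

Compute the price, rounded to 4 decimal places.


d1 = (ln(S/K) + (r - q + 0.5*sigma^2) * T) / (sigma * sqrt(T)) = 0.20003690
d2 = d1 - sigma * sqrt(T) = -0.03378996
exp(-rT) = 0.95170516; exp(-qT) = 1.00000000
P = K * exp(-rT) * N(-d2) - S_0 * exp(-qT) * N(-d1)
N(-d1) = 0.42072586; N(-d2) = 0.51347768
P = 54.7000 * 0.95170516 * 0.51347768 - 53.0800 * 1.00000000 * 0.42072586 = 4.3986

Answer: Price = 4.3986


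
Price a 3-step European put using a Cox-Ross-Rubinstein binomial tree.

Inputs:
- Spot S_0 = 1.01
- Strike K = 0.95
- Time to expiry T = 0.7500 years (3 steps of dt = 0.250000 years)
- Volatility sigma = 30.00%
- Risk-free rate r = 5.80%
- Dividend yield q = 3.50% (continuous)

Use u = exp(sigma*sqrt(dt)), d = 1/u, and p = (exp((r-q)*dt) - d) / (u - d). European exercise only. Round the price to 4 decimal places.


dt = T/N = 0.250000
u = exp(sigma*sqrt(dt)) = 1.161834; d = 1/u = 0.860708
p = (exp((r-q)*dt) - d) / (u - d) = 0.481720
Discount per step: exp(-r*dt) = 0.985605
Stock lattice S(k, i) with i counting down-moves:
  k=0: S(0,0) = 1.0100
  k=1: S(1,0) = 1.1735; S(1,1) = 0.8693
  k=2: S(2,0) = 1.3634; S(2,1) = 1.0100; S(2,2) = 0.7482
  k=3: S(3,0) = 1.5840; S(3,1) = 1.1735; S(3,2) = 0.8693; S(3,3) = 0.6440
Terminal payoffs V(N, i) = max(K - S_T, 0):
  V(3,0) = 0.000000; V(3,1) = 0.000000; V(3,2) = 0.080685; V(3,3) = 0.305996
Backward induction: V(k, i) = exp(-r*dt) * [p * V(k+1, i) + (1-p) * V(k+1, i+1)].
  V(2,0) = exp(-r*dt) * [p*0.000000 + (1-p)*0.000000] = 0.000000
  V(2,1) = exp(-r*dt) * [p*0.000000 + (1-p)*0.080685] = 0.041215
  V(2,2) = exp(-r*dt) * [p*0.080685 + (1-p)*0.305996] = 0.194616
  V(1,0) = exp(-r*dt) * [p*0.000000 + (1-p)*0.041215] = 0.021054
  V(1,1) = exp(-r*dt) * [p*0.041215 + (1-p)*0.194616] = 0.118982
  V(0,0) = exp(-r*dt) * [p*0.021054 + (1-p)*0.118982] = 0.070774

Answer: Price = V(0,0) = 0.0708


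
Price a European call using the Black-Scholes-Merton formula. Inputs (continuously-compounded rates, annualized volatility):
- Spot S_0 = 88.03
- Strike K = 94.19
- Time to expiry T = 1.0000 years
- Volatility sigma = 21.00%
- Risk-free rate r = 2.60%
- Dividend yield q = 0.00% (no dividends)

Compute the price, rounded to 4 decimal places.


d1 = (ln(S/K) + (r - q + 0.5*sigma^2) * T) / (sigma * sqrt(T)) = -0.09326835
d2 = d1 - sigma * sqrt(T) = -0.30326835
exp(-rT) = 0.97433509; exp(-qT) = 1.00000000
C = S_0 * exp(-qT) * N(d1) - K * exp(-rT) * N(d2)
N(d1) = 0.46284519; N(d2) = 0.38084268
C = 88.0300 * 1.00000000 * 0.46284519 - 94.1900 * 0.97433509 * 0.38084268 = 5.7933

Answer: Price = 5.7933


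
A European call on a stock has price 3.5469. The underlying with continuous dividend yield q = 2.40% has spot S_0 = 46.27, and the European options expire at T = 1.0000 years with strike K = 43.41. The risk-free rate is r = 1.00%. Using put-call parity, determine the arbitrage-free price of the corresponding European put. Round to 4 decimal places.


Answer: Put price = 1.3522

Derivation:
Put-call parity: C - P = S_0 * exp(-qT) - K * exp(-rT).
S_0 * exp(-qT) = 46.2700 * 0.97628571 = 45.17273979
K * exp(-rT) = 43.4100 * 0.99004983 = 42.97806328
P = C - S*exp(-qT) + K*exp(-rT)
P = 3.5469 - 45.17273979 + 42.97806328 = 1.3522


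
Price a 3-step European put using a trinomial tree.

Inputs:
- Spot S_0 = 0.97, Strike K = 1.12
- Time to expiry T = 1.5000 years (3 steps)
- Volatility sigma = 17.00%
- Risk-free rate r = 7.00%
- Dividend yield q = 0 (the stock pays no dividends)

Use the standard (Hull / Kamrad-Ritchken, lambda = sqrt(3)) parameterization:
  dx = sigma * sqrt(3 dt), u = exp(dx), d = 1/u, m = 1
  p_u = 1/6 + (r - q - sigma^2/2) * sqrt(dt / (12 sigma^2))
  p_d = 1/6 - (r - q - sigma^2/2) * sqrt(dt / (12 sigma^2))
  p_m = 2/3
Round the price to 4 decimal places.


dt = T/N = 0.500000; dx = sigma*sqrt(3*dt) = 0.208207
u = exp(dx) = 1.231468; d = 1/u = 0.812039
p_u = 0.233367, p_m = 0.666667, p_d = 0.099966
Discount per step: exp(-r*dt) = 0.965605
Stock lattice S(k, j) with j the centered position index:
  k=0: S(0,+0) = 0.9700
  k=1: S(1,-1) = 0.7877; S(1,+0) = 0.9700; S(1,+1) = 1.1945
  k=2: S(2,-2) = 0.6396; S(2,-1) = 0.7877; S(2,+0) = 0.9700; S(2,+1) = 1.1945; S(2,+2) = 1.4710
  k=3: S(3,-3) = 0.5194; S(3,-2) = 0.6396; S(3,-1) = 0.7877; S(3,+0) = 0.9700; S(3,+1) = 1.1945; S(3,+2) = 1.4710; S(3,+3) = 1.8115
Terminal payoffs V(N, j) = max(K - S_T, 0):
  V(3,-3) = 0.600599; V(3,-2) = 0.480375; V(3,-1) = 0.332322; V(3,+0) = 0.150000; V(3,+1) = 0.000000; V(3,+2) = 0.000000; V(3,+3) = 0.000000
Backward induction: V(k, j) = exp(-r*dt) * [p_u * V(k+1, j+1) + p_m * V(k+1, j) + p_d * V(k+1, j-1)]
  V(2,-2) = exp(-r*dt) * [p_u*0.332322 + p_m*0.480375 + p_d*0.600599] = 0.442095
  V(2,-1) = exp(-r*dt) * [p_u*0.150000 + p_m*0.332322 + p_d*0.480375] = 0.294099
  V(2,+0) = exp(-r*dt) * [p_u*0.000000 + p_m*0.150000 + p_d*0.332322] = 0.128639
  V(2,+1) = exp(-r*dt) * [p_u*0.000000 + p_m*0.000000 + p_d*0.150000] = 0.014479
  V(2,+2) = exp(-r*dt) * [p_u*0.000000 + p_m*0.000000 + p_d*0.000000] = 0.000000
  V(1,-1) = exp(-r*dt) * [p_u*0.128639 + p_m*0.294099 + p_d*0.442095] = 0.260984
  V(1,+0) = exp(-r*dt) * [p_u*0.014479 + p_m*0.128639 + p_d*0.294099] = 0.114461
  V(1,+1) = exp(-r*dt) * [p_u*0.000000 + p_m*0.014479 + p_d*0.128639] = 0.021738
  V(0,+0) = exp(-r*dt) * [p_u*0.021738 + p_m*0.114461 + p_d*0.260984] = 0.103773

Answer: Price = V(0,0) = 0.1038


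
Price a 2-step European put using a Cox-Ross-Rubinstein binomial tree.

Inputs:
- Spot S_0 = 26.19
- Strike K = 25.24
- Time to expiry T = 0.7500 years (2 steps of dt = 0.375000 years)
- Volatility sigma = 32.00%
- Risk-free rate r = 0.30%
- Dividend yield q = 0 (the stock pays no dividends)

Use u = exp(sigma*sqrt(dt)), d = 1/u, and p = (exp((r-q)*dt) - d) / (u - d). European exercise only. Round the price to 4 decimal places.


dt = T/N = 0.375000
u = exp(sigma*sqrt(dt)) = 1.216477; d = 1/u = 0.822046
p = (exp((r-q)*dt) - d) / (u - d) = 0.454020
Discount per step: exp(-r*dt) = 0.998876
Stock lattice S(k, i) with i counting down-moves:
  k=0: S(0,0) = 26.1900
  k=1: S(1,0) = 31.8595; S(1,1) = 21.5294
  k=2: S(2,0) = 38.7564; S(2,1) = 26.1900; S(2,2) = 17.6981
Terminal payoffs V(N, i) = max(K - S_T, 0):
  V(2,0) = 0.000000; V(2,1) = 0.000000; V(2,2) = 7.541864
Backward induction: V(k, i) = exp(-r*dt) * [p * V(k+1, i) + (1-p) * V(k+1, i+1)].
  V(1,0) = exp(-r*dt) * [p*0.000000 + (1-p)*0.000000] = 0.000000
  V(1,1) = exp(-r*dt) * [p*0.000000 + (1-p)*7.541864] = 4.113076
  V(0,0) = exp(-r*dt) * [p*0.000000 + (1-p)*4.113076] = 2.243131

Answer: Price = V(0,0) = 2.2431


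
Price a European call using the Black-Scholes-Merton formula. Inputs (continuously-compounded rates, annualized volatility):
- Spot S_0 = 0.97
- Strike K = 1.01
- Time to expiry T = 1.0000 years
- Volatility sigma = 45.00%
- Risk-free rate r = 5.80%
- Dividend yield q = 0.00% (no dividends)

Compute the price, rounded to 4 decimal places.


Answer: Price = 0.1798

Derivation:
d1 = (ln(S/K) + (r - q + 0.5*sigma^2) * T) / (sigma * sqrt(T)) = 0.26408991
d2 = d1 - sigma * sqrt(T) = -0.18591009
exp(-rT) = 0.94364995; exp(-qT) = 1.00000000
C = S_0 * exp(-qT) * N(d1) - K * exp(-rT) * N(d2)
N(d1) = 0.60414468; N(d2) = 0.42625764
C = 0.9700 * 1.00000000 * 0.60414468 - 1.0100 * 0.94364995 * 0.42625764 = 0.1798


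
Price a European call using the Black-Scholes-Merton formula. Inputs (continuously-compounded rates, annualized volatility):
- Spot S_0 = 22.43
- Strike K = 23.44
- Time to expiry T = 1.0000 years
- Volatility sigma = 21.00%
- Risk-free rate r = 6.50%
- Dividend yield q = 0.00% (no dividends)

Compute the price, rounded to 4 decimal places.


d1 = (ln(S/K) + (r - q + 0.5*sigma^2) * T) / (sigma * sqrt(T)) = 0.20478754
d2 = d1 - sigma * sqrt(T) = -0.00521246
exp(-rT) = 0.93706746; exp(-qT) = 1.00000000
C = S_0 * exp(-qT) * N(d1) - K * exp(-rT) * N(d2)
N(d1) = 0.58113094; N(d2) = 0.49792054
C = 22.4300 * 1.00000000 * 0.58113094 - 23.4400 * 0.93706746 * 0.49792054 = 2.0980

Answer: Price = 2.0980


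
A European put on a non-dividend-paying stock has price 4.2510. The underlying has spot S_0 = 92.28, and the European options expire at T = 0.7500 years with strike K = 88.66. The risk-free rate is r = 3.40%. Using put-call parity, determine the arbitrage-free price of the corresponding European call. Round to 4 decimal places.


Put-call parity: C - P = S_0 * exp(-qT) - K * exp(-rT).
S_0 * exp(-qT) = 92.2800 * 1.00000000 = 92.28000000
K * exp(-rT) = 88.6600 * 0.97482238 = 86.42775212
C = P + S*exp(-qT) - K*exp(-rT)
C = 4.2510 + 92.28000000 - 86.42775212 = 10.1032

Answer: Call price = 10.1032


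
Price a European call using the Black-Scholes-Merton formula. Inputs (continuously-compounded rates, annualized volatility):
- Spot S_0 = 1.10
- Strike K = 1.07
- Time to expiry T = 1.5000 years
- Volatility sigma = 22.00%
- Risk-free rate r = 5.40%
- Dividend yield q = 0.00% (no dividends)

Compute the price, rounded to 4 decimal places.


Answer: Price = 0.1773

Derivation:
d1 = (ln(S/K) + (r - q + 0.5*sigma^2) * T) / (sigma * sqrt(T)) = 0.53796559
d2 = d1 - sigma * sqrt(T) = 0.26852172
exp(-rT) = 0.92219369; exp(-qT) = 1.00000000
C = S_0 * exp(-qT) * N(d1) - K * exp(-rT) * N(d2)
N(d1) = 0.70469960; N(d2) = 0.60585112
C = 1.1000 * 1.00000000 * 0.70469960 - 1.0700 * 0.92219369 * 0.60585112 = 0.1773


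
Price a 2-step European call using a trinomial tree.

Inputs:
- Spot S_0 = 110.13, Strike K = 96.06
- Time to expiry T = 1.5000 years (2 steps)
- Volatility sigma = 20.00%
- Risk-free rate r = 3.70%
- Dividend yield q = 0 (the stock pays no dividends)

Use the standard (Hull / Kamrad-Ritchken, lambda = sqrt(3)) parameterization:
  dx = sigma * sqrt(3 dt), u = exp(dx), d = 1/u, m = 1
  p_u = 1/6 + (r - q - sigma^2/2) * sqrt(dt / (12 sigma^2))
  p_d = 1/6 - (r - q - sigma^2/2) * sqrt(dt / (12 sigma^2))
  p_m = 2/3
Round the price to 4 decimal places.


dt = T/N = 0.750000; dx = sigma*sqrt(3*dt) = 0.300000
u = exp(dx) = 1.349859; d = 1/u = 0.740818
p_u = 0.187917, p_m = 0.666667, p_d = 0.145417
Discount per step: exp(-r*dt) = 0.972631
Stock lattice S(k, j) with j the centered position index:
  k=0: S(0,+0) = 110.1300
  k=1: S(1,-1) = 81.5863; S(1,+0) = 110.1300; S(1,+1) = 148.6600
  k=2: S(2,-2) = 60.4406; S(2,-1) = 81.5863; S(2,+0) = 110.1300; S(2,+1) = 148.6600; S(2,+2) = 200.6699
Terminal payoffs V(N, j) = max(S_T - K, 0):
  V(2,-2) = 0.000000; V(2,-1) = 0.000000; V(2,+0) = 14.070000; V(2,+1) = 52.599950; V(2,+2) = 104.609943
Backward induction: V(k, j) = exp(-r*dt) * [p_u * V(k+1, j+1) + p_m * V(k+1, j) + p_d * V(k+1, j-1)]
  V(1,-1) = exp(-r*dt) * [p_u*14.070000 + p_m*0.000000 + p_d*0.000000] = 2.571626
  V(1,+0) = exp(-r*dt) * [p_u*52.599950 + p_m*14.070000 + p_d*0.000000] = 18.737169
  V(1,+1) = exp(-r*dt) * [p_u*104.609943 + p_m*52.599950 + p_d*14.070000] = 55.216872
  V(0,+0) = exp(-r*dt) * [p_u*55.216872 + p_m*18.737169 + p_d*2.571626] = 22.605487

Answer: Price = V(0,0) = 22.6055


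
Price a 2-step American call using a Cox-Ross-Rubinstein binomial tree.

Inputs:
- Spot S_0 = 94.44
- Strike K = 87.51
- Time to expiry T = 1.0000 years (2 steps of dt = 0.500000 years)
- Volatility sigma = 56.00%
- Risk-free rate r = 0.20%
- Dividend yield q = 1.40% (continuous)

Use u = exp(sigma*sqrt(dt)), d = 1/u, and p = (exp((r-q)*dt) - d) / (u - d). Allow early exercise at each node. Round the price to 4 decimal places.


dt = T/N = 0.500000
u = exp(sigma*sqrt(dt)) = 1.485839; d = 1/u = 0.673020
p = (exp((r-q)*dt) - d) / (u - d) = 0.394919
Discount per step: exp(-r*dt) = 0.999000
Stock lattice S(k, i) with i counting down-moves:
  k=0: S(0,0) = 94.4400
  k=1: S(1,0) = 140.3227; S(1,1) = 63.5600
  k=2: S(2,0) = 208.4969; S(2,1) = 94.4400; S(2,2) = 42.7772
Terminal payoffs V(N, i) = max(S_T - K, 0):
  V(2,0) = 120.986928; V(2,1) = 6.930000; V(2,2) = 0.000000
Backward induction: V(k, i) = exp(-r*dt) * [p * V(k+1, i) + (1-p) * V(k+1, i+1)]; then take max(V_cont, immediate exercise) for American.
  V(1,0) = exp(-r*dt) * [p*120.986928 + (1-p)*6.930000] = 51.921301; exercise = 52.812663; V(1,0) = max -> 52.812663
  V(1,1) = exp(-r*dt) * [p*6.930000 + (1-p)*0.000000] = 2.734053; exercise = 0.000000; V(1,1) = max -> 2.734053
  V(0,0) = exp(-r*dt) * [p*52.812663 + (1-p)*2.734053] = 22.488548; exercise = 6.930000; V(0,0) = max -> 22.488548

Answer: Price = V(0,0) = 22.4885


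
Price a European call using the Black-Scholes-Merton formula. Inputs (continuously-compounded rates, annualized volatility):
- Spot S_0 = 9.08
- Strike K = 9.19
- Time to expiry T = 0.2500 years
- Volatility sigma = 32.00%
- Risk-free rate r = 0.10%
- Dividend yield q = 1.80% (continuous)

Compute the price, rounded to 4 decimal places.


Answer: Price = 0.5099

Derivation:
d1 = (ln(S/K) + (r - q + 0.5*sigma^2) * T) / (sigma * sqrt(T)) = -0.02182340
d2 = d1 - sigma * sqrt(T) = -0.18182340
exp(-rT) = 0.99975003; exp(-qT) = 0.99551011
C = S_0 * exp(-qT) * N(d1) - K * exp(-rT) * N(d2)
N(d1) = 0.49129441; N(d2) = 0.42786066
C = 9.0800 * 0.99551011 * 0.49129441 - 9.1900 * 0.99975003 * 0.42786066 = 0.5099


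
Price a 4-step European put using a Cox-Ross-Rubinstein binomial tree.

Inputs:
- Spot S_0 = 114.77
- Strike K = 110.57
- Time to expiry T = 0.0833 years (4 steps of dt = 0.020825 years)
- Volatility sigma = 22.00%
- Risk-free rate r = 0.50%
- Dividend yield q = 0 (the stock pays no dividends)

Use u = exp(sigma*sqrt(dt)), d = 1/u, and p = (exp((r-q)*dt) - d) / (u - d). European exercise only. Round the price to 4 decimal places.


Answer: Price = V(0,0) = 1.3561

Derivation:
dt = T/N = 0.020825
u = exp(sigma*sqrt(dt)) = 1.032257; d = 1/u = 0.968751
p = (exp((r-q)*dt) - d) / (u - d) = 0.493703
Discount per step: exp(-r*dt) = 0.999896
Stock lattice S(k, i) with i counting down-moves:
  k=0: S(0,0) = 114.7700
  k=1: S(1,0) = 118.4722; S(1,1) = 111.1835
  k=2: S(2,0) = 122.2938; S(2,1) = 114.7700; S(2,2) = 107.7091
  k=3: S(3,0) = 126.2386; S(3,1) = 118.4722; S(3,2) = 111.1835; S(3,3) = 104.3433
  k=4: S(4,0) = 130.3107; S(4,1) = 122.2938; S(4,2) = 114.7700; S(4,3) = 107.7091; S(4,4) = 101.0826
Terminal payoffs V(N, i) = max(K - S_T, 0):
  V(4,0) = 0.000000; V(4,1) = 0.000000; V(4,2) = 0.000000; V(4,3) = 2.860876; V(4,4) = 9.487353
Backward induction: V(k, i) = exp(-r*dt) * [p * V(k+1, i) + (1-p) * V(k+1, i+1)].
  V(3,0) = exp(-r*dt) * [p*0.000000 + (1-p)*0.000000] = 0.000000
  V(3,1) = exp(-r*dt) * [p*0.000000 + (1-p)*0.000000] = 0.000000
  V(3,2) = exp(-r*dt) * [p*0.000000 + (1-p)*2.860876] = 1.448301
  V(3,3) = exp(-r*dt) * [p*2.860876 + (1-p)*9.487353] = 6.215192
  V(2,0) = exp(-r*dt) * [p*0.000000 + (1-p)*0.000000] = 0.000000
  V(2,1) = exp(-r*dt) * [p*0.000000 + (1-p)*1.448301] = 0.733194
  V(2,2) = exp(-r*dt) * [p*1.448301 + (1-p)*6.215192] = 3.861360
  V(1,0) = exp(-r*dt) * [p*0.000000 + (1-p)*0.733194] = 0.371175
  V(1,1) = exp(-r*dt) * [p*0.733194 + (1-p)*3.861360] = 2.316732
  V(0,0) = exp(-r*dt) * [p*0.371175 + (1-p)*2.316732] = 1.356063


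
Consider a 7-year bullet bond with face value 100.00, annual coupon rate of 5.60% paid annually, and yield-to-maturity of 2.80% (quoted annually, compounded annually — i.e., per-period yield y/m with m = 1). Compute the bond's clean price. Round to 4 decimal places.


Answer: Price = 117.5770

Derivation:
Coupon per period c = face * coupon_rate / m = 5.600000
Periods per year m = 1; per-period yield y/m = 0.028000
Number of cashflows N = 7
Cashflows (t years, CF_t, discount factor 1/(1+y/m)^(m*t), PV):
  t = 1.0000: CF_t = 5.600000, DF = 0.972763, PV = 5.447471
  t = 2.0000: CF_t = 5.600000, DF = 0.946267, PV = 5.299096
  t = 3.0000: CF_t = 5.600000, DF = 0.920493, PV = 5.154763
  t = 4.0000: CF_t = 5.600000, DF = 0.895422, PV = 5.014361
  t = 5.0000: CF_t = 5.600000, DF = 0.871033, PV = 4.877783
  t = 6.0000: CF_t = 5.600000, DF = 0.847308, PV = 4.744925
  t = 7.0000: CF_t = 105.600000, DF = 0.824230, PV = 87.038644
Price P = sum_t PV_t = 117.577042


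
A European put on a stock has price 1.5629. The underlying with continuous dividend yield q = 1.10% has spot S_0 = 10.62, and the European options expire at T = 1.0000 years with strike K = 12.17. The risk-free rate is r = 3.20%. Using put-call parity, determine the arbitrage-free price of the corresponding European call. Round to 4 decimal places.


Answer: Call price = 0.2800

Derivation:
Put-call parity: C - P = S_0 * exp(-qT) - K * exp(-rT).
S_0 * exp(-qT) = 10.6200 * 0.98906028 = 10.50382016
K * exp(-rT) = 12.1700 * 0.96850658 = 11.78672510
C = P + S*exp(-qT) - K*exp(-rT)
C = 1.5629 + 10.50382016 - 11.78672510 = 0.2800


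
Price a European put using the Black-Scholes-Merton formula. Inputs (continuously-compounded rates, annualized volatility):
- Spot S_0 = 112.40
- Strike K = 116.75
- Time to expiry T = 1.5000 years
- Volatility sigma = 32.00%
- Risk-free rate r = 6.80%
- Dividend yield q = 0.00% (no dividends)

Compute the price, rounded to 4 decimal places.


Answer: Price = 13.6574

Derivation:
d1 = (ln(S/K) + (r - q + 0.5*sigma^2) * T) / (sigma * sqrt(T)) = 0.35933259
d2 = d1 - sigma * sqrt(T) = -0.03258576
exp(-rT) = 0.90302955; exp(-qT) = 1.00000000
P = K * exp(-rT) * N(-d2) - S_0 * exp(-qT) * N(-d1)
N(-d1) = 0.35967315; N(-d2) = 0.51299754
P = 116.7500 * 0.90302955 * 0.51299754 - 112.4000 * 1.00000000 * 0.35967315 = 13.6574


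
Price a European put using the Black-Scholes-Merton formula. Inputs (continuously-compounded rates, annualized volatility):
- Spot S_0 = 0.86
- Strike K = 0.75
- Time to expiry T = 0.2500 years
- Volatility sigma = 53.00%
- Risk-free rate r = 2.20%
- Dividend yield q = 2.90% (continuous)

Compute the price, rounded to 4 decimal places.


Answer: Price = 0.0410

Derivation:
d1 = (ln(S/K) + (r - q + 0.5*sigma^2) * T) / (sigma * sqrt(T)) = 0.64234597
d2 = d1 - sigma * sqrt(T) = 0.37734597
exp(-rT) = 0.99451510; exp(-qT) = 0.99277622
P = K * exp(-rT) * N(-d2) - S_0 * exp(-qT) * N(-d1)
N(-d1) = 0.26032429; N(-d2) = 0.35295826
P = 0.7500 * 0.99451510 * 0.35295826 - 0.8600 * 0.99277622 * 0.26032429 = 0.0410


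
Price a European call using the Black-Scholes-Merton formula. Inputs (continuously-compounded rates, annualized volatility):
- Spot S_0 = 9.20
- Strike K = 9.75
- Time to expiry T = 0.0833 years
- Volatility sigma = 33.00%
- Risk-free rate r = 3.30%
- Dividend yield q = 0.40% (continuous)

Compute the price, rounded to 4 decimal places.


d1 = (ln(S/K) + (r - q + 0.5*sigma^2) * T) / (sigma * sqrt(T)) = -0.53664856
d2 = d1 - sigma * sqrt(T) = -0.63189230
exp(-rT) = 0.99725487; exp(-qT) = 0.99966686
C = S_0 * exp(-qT) * N(d1) - K * exp(-rT) * N(d2)
N(d1) = 0.29575520; N(d2) = 0.26372863
C = 9.2000 * 0.99966686 * 0.29575520 - 9.7500 * 0.99725487 * 0.26372863 = 0.1557

Answer: Price = 0.1557


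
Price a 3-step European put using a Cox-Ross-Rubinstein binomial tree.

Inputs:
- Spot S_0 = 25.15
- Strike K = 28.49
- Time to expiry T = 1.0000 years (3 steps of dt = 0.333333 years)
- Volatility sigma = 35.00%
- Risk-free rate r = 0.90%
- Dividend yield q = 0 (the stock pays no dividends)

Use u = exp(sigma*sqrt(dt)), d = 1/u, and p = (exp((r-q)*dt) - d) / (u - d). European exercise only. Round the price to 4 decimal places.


Answer: Price = V(0,0) = 5.5249

Derivation:
dt = T/N = 0.333333
u = exp(sigma*sqrt(dt)) = 1.223937; d = 1/u = 0.817036
p = (exp((r-q)*dt) - d) / (u - d) = 0.457037
Discount per step: exp(-r*dt) = 0.997004
Stock lattice S(k, i) with i counting down-moves:
  k=0: S(0,0) = 25.1500
  k=1: S(1,0) = 30.7820; S(1,1) = 20.5484
  k=2: S(2,0) = 37.6752; S(2,1) = 25.1500; S(2,2) = 16.7888
  k=3: S(3,0) = 46.1121; S(3,1) = 30.7820; S(3,2) = 20.5484; S(3,3) = 13.7171
Terminal payoffs V(N, i) = max(K - S_T, 0):
  V(3,0) = 0.000000; V(3,1) = 0.000000; V(3,2) = 7.941554; V(3,3) = 14.772943
Backward induction: V(k, i) = exp(-r*dt) * [p * V(k+1, i) + (1-p) * V(k+1, i+1)].
  V(2,0) = exp(-r*dt) * [p*0.000000 + (1-p)*0.000000] = 0.000000
  V(2,1) = exp(-r*dt) * [p*0.000000 + (1-p)*7.941554] = 4.299054
  V(2,2) = exp(-r*dt) * [p*7.941554 + (1-p)*14.772943] = 11.615846
  V(1,0) = exp(-r*dt) * [p*0.000000 + (1-p)*4.299054] = 2.327236
  V(1,1) = exp(-r*dt) * [p*4.299054 + (1-p)*11.615846] = 8.247024
  V(0,0) = exp(-r*dt) * [p*2.327236 + (1-p)*8.247024] = 5.524863


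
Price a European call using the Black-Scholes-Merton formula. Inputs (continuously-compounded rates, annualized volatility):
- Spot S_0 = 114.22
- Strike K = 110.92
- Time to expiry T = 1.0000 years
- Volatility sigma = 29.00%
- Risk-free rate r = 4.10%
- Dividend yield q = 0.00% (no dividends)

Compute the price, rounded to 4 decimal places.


d1 = (ln(S/K) + (r - q + 0.5*sigma^2) * T) / (sigma * sqrt(T)) = 0.38747308
d2 = d1 - sigma * sqrt(T) = 0.09747308
exp(-rT) = 0.95982913; exp(-qT) = 1.00000000
C = S_0 * exp(-qT) * N(d1) - K * exp(-rT) * N(d2)
N(d1) = 0.65079699; N(d2) = 0.53882464
C = 114.2200 * 1.00000000 * 0.65079699 - 110.9200 * 0.95982913 * 0.53882464 = 16.9685

Answer: Price = 16.9685


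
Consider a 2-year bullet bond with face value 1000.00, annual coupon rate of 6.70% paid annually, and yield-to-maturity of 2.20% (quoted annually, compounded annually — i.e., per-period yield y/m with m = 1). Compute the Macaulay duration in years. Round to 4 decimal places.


Coupon per period c = face * coupon_rate / m = 67.000000
Periods per year m = 1; per-period yield y/m = 0.022000
Number of cashflows N = 2
Cashflows (t years, CF_t, discount factor 1/(1+y/m)^(m*t), PV):
  t = 1.0000: CF_t = 67.000000, DF = 0.978474, PV = 65.557730
  t = 2.0000: CF_t = 1067.000000, DF = 0.957411, PV = 1021.557056
Price P = sum_t PV_t = 1087.114786
Macaulay numerator sum_t t * PV_t:
  t * PV_t at t = 1.0000: 65.557730
  t * PV_t at t = 2.0000: 2043.114112
Macaulay duration D = (sum_t t * PV_t) / P = 2108.671842 / 1087.114786 = 1.939696

Answer: Macaulay duration = 1.9397 years


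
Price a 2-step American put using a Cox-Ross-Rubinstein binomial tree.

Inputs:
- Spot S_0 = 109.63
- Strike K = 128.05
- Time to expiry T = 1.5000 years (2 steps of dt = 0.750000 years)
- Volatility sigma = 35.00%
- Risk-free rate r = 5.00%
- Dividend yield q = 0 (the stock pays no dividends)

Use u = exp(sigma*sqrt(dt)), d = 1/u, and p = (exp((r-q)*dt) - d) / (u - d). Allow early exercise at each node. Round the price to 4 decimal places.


dt = T/N = 0.750000
u = exp(sigma*sqrt(dt)) = 1.354062; d = 1/u = 0.738519
p = (exp((r-q)*dt) - d) / (u - d) = 0.486876
Discount per step: exp(-r*dt) = 0.963194
Stock lattice S(k, i) with i counting down-moves:
  k=0: S(0,0) = 109.6300
  k=1: S(1,0) = 148.4458; S(1,1) = 80.9638
  k=2: S(2,0) = 201.0048; S(2,1) = 109.6300; S(2,2) = 59.7933
Terminal payoffs V(N, i) = max(K - S_T, 0):
  V(2,0) = 0.000000; V(2,1) = 18.420000; V(2,2) = 68.256720
Backward induction: V(k, i) = exp(-r*dt) * [p * V(k+1, i) + (1-p) * V(k+1, i+1)]; then take max(V_cont, immediate exercise) for American.
  V(1,0) = exp(-r*dt) * [p*0.000000 + (1-p)*18.420000] = 9.103864; exercise = 0.000000; V(1,0) = max -> 9.103864
  V(1,1) = exp(-r*dt) * [p*18.420000 + (1-p)*68.256720] = 42.373243; exercise = 47.086198; V(1,1) = max -> 47.086198
  V(0,0) = exp(-r*dt) * [p*9.103864 + (1-p)*47.086198] = 27.541105; exercise = 18.420000; V(0,0) = max -> 27.541105

Answer: Price = V(0,0) = 27.5411


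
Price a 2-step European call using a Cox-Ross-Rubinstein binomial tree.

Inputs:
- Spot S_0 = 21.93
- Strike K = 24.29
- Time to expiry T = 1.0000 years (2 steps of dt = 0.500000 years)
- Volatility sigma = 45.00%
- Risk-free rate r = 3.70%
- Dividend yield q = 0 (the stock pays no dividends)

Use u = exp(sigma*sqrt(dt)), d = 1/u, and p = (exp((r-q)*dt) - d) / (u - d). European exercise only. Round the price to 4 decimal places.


Answer: Price = V(0,0) = 3.3463

Derivation:
dt = T/N = 0.500000
u = exp(sigma*sqrt(dt)) = 1.374648; d = 1/u = 0.727459
p = (exp((r-q)*dt) - d) / (u - d) = 0.449966
Discount per step: exp(-r*dt) = 0.981670
Stock lattice S(k, i) with i counting down-moves:
  k=0: S(0,0) = 21.9300
  k=1: S(1,0) = 30.1460; S(1,1) = 15.9532
  k=2: S(2,0) = 41.4402; S(2,1) = 21.9300; S(2,2) = 11.6053
Terminal payoffs V(N, i) = max(S_T - K, 0):
  V(2,0) = 17.150210; V(2,1) = 0.000000; V(2,2) = 0.000000
Backward induction: V(k, i) = exp(-r*dt) * [p * V(k+1, i) + (1-p) * V(k+1, i+1)].
  V(1,0) = exp(-r*dt) * [p*17.150210 + (1-p)*0.000000] = 7.575561
  V(1,1) = exp(-r*dt) * [p*0.000000 + (1-p)*0.000000] = 0.000000
  V(0,0) = exp(-r*dt) * [p*7.575561 + (1-p)*0.000000] = 3.346264


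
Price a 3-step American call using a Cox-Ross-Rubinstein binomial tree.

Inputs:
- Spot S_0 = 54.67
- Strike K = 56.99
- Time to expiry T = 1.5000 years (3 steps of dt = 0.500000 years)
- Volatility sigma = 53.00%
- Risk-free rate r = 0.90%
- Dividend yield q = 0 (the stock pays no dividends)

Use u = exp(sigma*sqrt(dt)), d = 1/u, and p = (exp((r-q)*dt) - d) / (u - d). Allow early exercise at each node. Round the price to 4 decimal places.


Answer: Price = V(0,0) = 14.4336

Derivation:
dt = T/N = 0.500000
u = exp(sigma*sqrt(dt)) = 1.454652; d = 1/u = 0.687450
p = (exp((r-q)*dt) - d) / (u - d) = 0.413268
Discount per step: exp(-r*dt) = 0.995510
Stock lattice S(k, i) with i counting down-moves:
  k=0: S(0,0) = 54.6700
  k=1: S(1,0) = 79.5258; S(1,1) = 37.5829
  k=2: S(2,0) = 115.6824; S(2,1) = 54.6700; S(2,2) = 25.8363
  k=3: S(3,0) = 168.2776; S(3,1) = 79.5258; S(3,2) = 37.5829; S(3,3) = 17.7612
Terminal payoffs V(N, i) = max(S_T - K, 0):
  V(3,0) = 111.287583; V(3,1) = 22.535817; V(3,2) = 0.000000; V(3,3) = 0.000000
Backward induction: V(k, i) = exp(-r*dt) * [p * V(k+1, i) + (1-p) * V(k+1, i+1)]; then take max(V_cont, immediate exercise) for American.
  V(2,0) = exp(-r*dt) * [p*111.287583 + (1-p)*22.535817] = 58.948255; exercise = 58.692376; V(2,0) = max -> 58.948255
  V(2,1) = exp(-r*dt) * [p*22.535817 + (1-p)*0.000000] = 9.271526; exercise = 0.000000; V(2,1) = max -> 9.271526
  V(2,2) = exp(-r*dt) * [p*0.000000 + (1-p)*0.000000] = 0.000000; exercise = 0.000000; V(2,2) = max -> 0.000000
  V(1,0) = exp(-r*dt) * [p*58.948255 + (1-p)*9.271526] = 29.667545; exercise = 22.535817; V(1,0) = max -> 29.667545
  V(1,1) = exp(-r*dt) * [p*9.271526 + (1-p)*0.000000] = 3.814425; exercise = 0.000000; V(1,1) = max -> 3.814425
  V(0,0) = exp(-r*dt) * [p*29.667545 + (1-p)*3.814425] = 14.433606; exercise = 0.000000; V(0,0) = max -> 14.433606


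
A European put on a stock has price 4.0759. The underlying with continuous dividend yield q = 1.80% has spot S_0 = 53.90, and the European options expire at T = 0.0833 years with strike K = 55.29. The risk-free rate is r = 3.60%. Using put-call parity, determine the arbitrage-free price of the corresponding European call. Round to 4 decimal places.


Put-call parity: C - P = S_0 * exp(-qT) - K * exp(-rT).
S_0 * exp(-qT) = 53.9000 * 0.99850172 = 53.81924290
K * exp(-rT) = 55.2900 * 0.99700569 = 55.12444471
C = P + S*exp(-qT) - K*exp(-rT)
C = 4.0759 + 53.81924290 - 55.12444471 = 2.7707

Answer: Call price = 2.7707


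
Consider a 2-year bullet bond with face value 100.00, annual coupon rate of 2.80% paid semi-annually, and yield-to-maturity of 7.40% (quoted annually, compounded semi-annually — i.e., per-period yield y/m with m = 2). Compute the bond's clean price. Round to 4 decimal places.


Answer: Price = 91.5919

Derivation:
Coupon per period c = face * coupon_rate / m = 1.400000
Periods per year m = 2; per-period yield y/m = 0.037000
Number of cashflows N = 4
Cashflows (t years, CF_t, discount factor 1/(1+y/m)^(m*t), PV):
  t = 0.5000: CF_t = 1.400000, DF = 0.964320, PV = 1.350048
  t = 1.0000: CF_t = 1.400000, DF = 0.929913, PV = 1.301879
  t = 1.5000: CF_t = 1.400000, DF = 0.896734, PV = 1.255428
  t = 2.0000: CF_t = 101.400000, DF = 0.864739, PV = 87.684520
Price P = sum_t PV_t = 91.591875


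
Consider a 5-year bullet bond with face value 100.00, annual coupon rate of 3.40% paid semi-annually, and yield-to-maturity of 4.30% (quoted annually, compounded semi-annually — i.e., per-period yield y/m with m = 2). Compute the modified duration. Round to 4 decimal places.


Answer: Modified duration = 4.5335

Derivation:
Coupon per period c = face * coupon_rate / m = 1.700000
Periods per year m = 2; per-period yield y/m = 0.021500
Number of cashflows N = 10
Cashflows (t years, CF_t, discount factor 1/(1+y/m)^(m*t), PV):
  t = 0.5000: CF_t = 1.700000, DF = 0.978953, PV = 1.664219
  t = 1.0000: CF_t = 1.700000, DF = 0.958348, PV = 1.629192
  t = 1.5000: CF_t = 1.700000, DF = 0.938177, PV = 1.594901
  t = 2.0000: CF_t = 1.700000, DF = 0.918431, PV = 1.561333
  t = 2.5000: CF_t = 1.700000, DF = 0.899100, PV = 1.528471
  t = 3.0000: CF_t = 1.700000, DF = 0.880177, PV = 1.496300
  t = 3.5000: CF_t = 1.700000, DF = 0.861651, PV = 1.464807
  t = 4.0000: CF_t = 1.700000, DF = 0.843515, PV = 1.433976
  t = 4.5000: CF_t = 1.700000, DF = 0.825762, PV = 1.403795
  t = 5.0000: CF_t = 101.700000, DF = 0.808381, PV = 82.212384
Price P = sum_t PV_t = 95.989377
First compute Macaulay numerator sum_t t * PV_t:
  t * PV_t at t = 0.5000: 0.832110
  t * PV_t at t = 1.0000: 1.629192
  t * PV_t at t = 1.5000: 2.392352
  t * PV_t at t = 2.0000: 3.122665
  t * PV_t at t = 2.5000: 3.821176
  t * PV_t at t = 3.0000: 4.488900
  t * PV_t at t = 3.5000: 5.126824
  t * PV_t at t = 4.0000: 5.735905
  t * PV_t at t = 4.5000: 6.317076
  t * PV_t at t = 5.0000: 411.061921
Macaulay duration D = 444.528120 / 95.989377 = 4.631014
Modified duration = D / (1 + y/m) = 4.631014 / (1 + 0.021500) = 4.533543
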